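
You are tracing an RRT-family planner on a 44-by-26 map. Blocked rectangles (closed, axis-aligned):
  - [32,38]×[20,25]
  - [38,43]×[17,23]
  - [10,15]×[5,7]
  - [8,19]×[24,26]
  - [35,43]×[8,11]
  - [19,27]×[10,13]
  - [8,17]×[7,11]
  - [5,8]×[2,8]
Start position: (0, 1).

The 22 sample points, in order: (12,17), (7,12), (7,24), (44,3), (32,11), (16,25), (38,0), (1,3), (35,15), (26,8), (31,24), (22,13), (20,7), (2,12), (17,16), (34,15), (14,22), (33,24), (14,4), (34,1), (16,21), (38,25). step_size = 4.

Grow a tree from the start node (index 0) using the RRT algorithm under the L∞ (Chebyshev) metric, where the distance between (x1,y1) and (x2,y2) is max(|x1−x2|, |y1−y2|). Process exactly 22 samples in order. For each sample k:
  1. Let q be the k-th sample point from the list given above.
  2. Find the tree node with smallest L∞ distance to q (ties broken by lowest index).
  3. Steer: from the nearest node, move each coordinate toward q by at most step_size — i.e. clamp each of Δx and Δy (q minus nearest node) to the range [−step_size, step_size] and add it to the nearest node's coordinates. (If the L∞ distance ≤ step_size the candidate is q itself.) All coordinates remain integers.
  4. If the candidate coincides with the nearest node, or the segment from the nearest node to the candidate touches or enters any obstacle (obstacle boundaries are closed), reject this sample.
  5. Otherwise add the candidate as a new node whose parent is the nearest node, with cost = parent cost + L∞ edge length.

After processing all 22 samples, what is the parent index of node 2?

Parent of node 2: 0

1. q=(12,17) nearest=0 d=16 new=(4,5) → add node 1 parent=0 cost=4
2. q=(7,12) nearest=1 d=7 new=(7,9) → blocked by [5,8]×[2,8], reject
3. q=(7,24) nearest=1 d=19 new=(7,9) → blocked by [5,8]×[2,8], reject
4. q=(44,3) nearest=1 d=40 new=(8,3) → blocked by [5,8]×[2,8], reject
5. q=(32,11) nearest=1 d=28 new=(8,9) → blocked by [8,17]×[7,11], reject
6. q=(16,25) nearest=1 d=20 new=(8,9) → blocked by [8,17]×[7,11], reject
7. q=(38,0) nearest=1 d=34 new=(8,1) → blocked by [5,8]×[2,8], reject
8. q=(1,3) nearest=0 d=2 new=(1,3) → add node 2 parent=0 cost=2
9. q=(35,15) nearest=1 d=31 new=(8,9) → blocked by [8,17]×[7,11], reject
10. q=(26,8) nearest=1 d=22 new=(8,8) → blocked by [8,17]×[7,11], reject
11. q=(31,24) nearest=1 d=27 new=(8,9) → blocked by [8,17]×[7,11], reject
12. q=(22,13) nearest=1 d=18 new=(8,9) → blocked by [8,17]×[7,11], reject
13. q=(20,7) nearest=1 d=16 new=(8,7) → blocked by [8,17]×[7,11], reject
14. q=(2,12) nearest=1 d=7 new=(2,9) → add node 3 parent=1 cost=8
15. q=(17,16) nearest=1 d=13 new=(8,9) → blocked by [8,17]×[7,11], reject
16. q=(34,15) nearest=1 d=30 new=(8,9) → blocked by [8,17]×[7,11], reject
17. q=(14,22) nearest=3 d=13 new=(6,13) → add node 4 parent=3 cost=12
18. q=(33,24) nearest=4 d=27 new=(10,17) → add node 5 parent=4 cost=16
19. q=(14,4) nearest=4 d=9 new=(10,9) → blocked by [8,17]×[7,11], reject
20. q=(34,1) nearest=5 d=24 new=(14,13) → add node 6 parent=5 cost=20
21. q=(16,21) nearest=5 d=6 new=(14,21) → add node 7 parent=5 cost=20
22. q=(38,25) nearest=6 d=24 new=(18,17) → add node 8 parent=6 cost=24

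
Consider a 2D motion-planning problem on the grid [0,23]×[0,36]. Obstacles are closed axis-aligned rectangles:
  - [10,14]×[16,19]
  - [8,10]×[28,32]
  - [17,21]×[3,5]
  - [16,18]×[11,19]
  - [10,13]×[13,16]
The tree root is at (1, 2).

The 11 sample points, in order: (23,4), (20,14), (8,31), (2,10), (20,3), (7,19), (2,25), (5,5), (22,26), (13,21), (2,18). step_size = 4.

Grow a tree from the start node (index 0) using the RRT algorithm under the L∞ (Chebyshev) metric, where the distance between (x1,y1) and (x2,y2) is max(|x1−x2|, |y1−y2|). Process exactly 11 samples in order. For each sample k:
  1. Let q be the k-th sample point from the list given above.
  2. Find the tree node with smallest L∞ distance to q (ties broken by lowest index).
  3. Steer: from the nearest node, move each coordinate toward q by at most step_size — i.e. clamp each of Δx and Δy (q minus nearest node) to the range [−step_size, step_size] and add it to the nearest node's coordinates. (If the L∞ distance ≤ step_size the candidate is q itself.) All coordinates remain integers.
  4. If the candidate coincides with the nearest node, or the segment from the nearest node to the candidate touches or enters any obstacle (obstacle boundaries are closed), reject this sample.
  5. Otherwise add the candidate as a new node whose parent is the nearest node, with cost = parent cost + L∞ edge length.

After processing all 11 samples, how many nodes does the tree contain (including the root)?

Node count: 10

1. q=(23,4) nearest=0 d=22 new=(5,4) → add node 1 parent=0 cost=4
2. q=(20,14) nearest=1 d=15 new=(9,8) → add node 2 parent=1 cost=8
3. q=(8,31) nearest=2 d=23 new=(8,12) → add node 3 parent=2 cost=12
4. q=(2,10) nearest=1 d=6 new=(2,8) → add node 4 parent=1 cost=8
5. q=(20,3) nearest=2 d=11 new=(13,4) → add node 5 parent=2 cost=12
6. q=(7,19) nearest=3 d=7 new=(7,16) → add node 6 parent=3 cost=16
7. q=(2,25) nearest=6 d=9 new=(3,20) → add node 7 parent=6 cost=20
8. q=(5,5) nearest=1 d=1 new=(5,5) → add node 8 parent=1 cost=5
9. q=(22,26) nearest=3 d=14 new=(12,16) → blocked by [10,14]×[16,19], reject
10. q=(13,21) nearest=6 d=6 new=(11,20) → blocked by [10,14]×[16,19], reject
11. q=(2,18) nearest=7 d=2 new=(2,18) → add node 9 parent=7 cost=22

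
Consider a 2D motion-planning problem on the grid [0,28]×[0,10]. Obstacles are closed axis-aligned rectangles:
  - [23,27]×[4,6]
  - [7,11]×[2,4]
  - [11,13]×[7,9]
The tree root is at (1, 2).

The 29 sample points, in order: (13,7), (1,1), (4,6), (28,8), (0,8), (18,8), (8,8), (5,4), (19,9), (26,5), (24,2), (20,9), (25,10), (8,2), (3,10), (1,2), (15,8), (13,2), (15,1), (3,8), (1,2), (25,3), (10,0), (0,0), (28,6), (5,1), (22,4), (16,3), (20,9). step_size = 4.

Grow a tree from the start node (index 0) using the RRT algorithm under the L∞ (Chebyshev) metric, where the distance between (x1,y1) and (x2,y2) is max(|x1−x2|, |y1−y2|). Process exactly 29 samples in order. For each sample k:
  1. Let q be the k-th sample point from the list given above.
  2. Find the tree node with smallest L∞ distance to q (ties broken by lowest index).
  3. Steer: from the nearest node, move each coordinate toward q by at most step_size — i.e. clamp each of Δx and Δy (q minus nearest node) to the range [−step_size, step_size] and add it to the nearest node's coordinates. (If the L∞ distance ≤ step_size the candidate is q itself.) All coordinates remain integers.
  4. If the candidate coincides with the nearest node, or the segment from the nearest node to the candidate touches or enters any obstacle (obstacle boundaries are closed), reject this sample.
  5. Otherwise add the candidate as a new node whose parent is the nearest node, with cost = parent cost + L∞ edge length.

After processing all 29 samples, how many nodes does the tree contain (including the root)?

Node count: 23

1. q=(13,7) nearest=0 d=12 new=(5,6) → add node 1 parent=0 cost=4
2. q=(1,1) nearest=0 d=1 new=(1,1) → add node 2 parent=0 cost=1
3. q=(4,6) nearest=1 d=1 new=(4,6) → add node 3 parent=1 cost=5
4. q=(28,8) nearest=1 d=23 new=(9,8) → add node 4 parent=1 cost=8
5. q=(0,8) nearest=3 d=4 new=(0,8) → add node 5 parent=3 cost=9
6. q=(18,8) nearest=4 d=9 new=(13,8) → blocked by [11,13]×[7,9], reject
7. q=(8,8) nearest=4 d=1 new=(8,8) → add node 6 parent=4 cost=9
8. q=(5,4) nearest=1 d=2 new=(5,4) → add node 7 parent=1 cost=6
9. q=(19,9) nearest=4 d=10 new=(13,9) → blocked by [11,13]×[7,9], reject
10. q=(26,5) nearest=4 d=17 new=(13,5) → add node 8 parent=4 cost=12
11. q=(24,2) nearest=8 d=11 new=(17,2) → add node 9 parent=8 cost=16
12. q=(20,9) nearest=8 d=7 new=(17,9) → add node 10 parent=8 cost=16
13. q=(25,10) nearest=9 d=8 new=(21,6) → add node 11 parent=9 cost=20
14. q=(8,2) nearest=7 d=3 new=(8,2) → blocked by [7,11]×[2,4], reject
15. q=(3,10) nearest=5 d=3 new=(3,10) → add node 12 parent=5 cost=12
16. q=(1,2) nearest=0 d=0 → coincident, reject
17. q=(15,8) nearest=10 d=2 new=(15,8) → add node 13 parent=10 cost=18
18. q=(13,2) nearest=8 d=3 new=(13,2) → add node 14 parent=8 cost=15
19. q=(15,1) nearest=9 d=2 new=(15,1) → add node 15 parent=9 cost=18
20. q=(3,8) nearest=1 d=2 new=(3,8) → add node 16 parent=1 cost=6
21. q=(1,2) nearest=0 d=0 → coincident, reject
22. q=(25,3) nearest=11 d=4 new=(25,3) → blocked by [23,27]×[4,6], reject
23. q=(10,0) nearest=14 d=3 new=(10,0) → add node 17 parent=14 cost=18
24. q=(0,0) nearest=2 d=1 new=(0,0) → add node 18 parent=2 cost=2
25. q=(28,6) nearest=11 d=7 new=(25,6) → blocked by [23,27]×[4,6], reject
26. q=(5,1) nearest=7 d=3 new=(5,1) → add node 19 parent=7 cost=9
27. q=(22,4) nearest=11 d=2 new=(22,4) → add node 20 parent=11 cost=22
28. q=(16,3) nearest=9 d=1 new=(16,3) → add node 21 parent=9 cost=17
29. q=(20,9) nearest=10 d=3 new=(20,9) → add node 22 parent=10 cost=19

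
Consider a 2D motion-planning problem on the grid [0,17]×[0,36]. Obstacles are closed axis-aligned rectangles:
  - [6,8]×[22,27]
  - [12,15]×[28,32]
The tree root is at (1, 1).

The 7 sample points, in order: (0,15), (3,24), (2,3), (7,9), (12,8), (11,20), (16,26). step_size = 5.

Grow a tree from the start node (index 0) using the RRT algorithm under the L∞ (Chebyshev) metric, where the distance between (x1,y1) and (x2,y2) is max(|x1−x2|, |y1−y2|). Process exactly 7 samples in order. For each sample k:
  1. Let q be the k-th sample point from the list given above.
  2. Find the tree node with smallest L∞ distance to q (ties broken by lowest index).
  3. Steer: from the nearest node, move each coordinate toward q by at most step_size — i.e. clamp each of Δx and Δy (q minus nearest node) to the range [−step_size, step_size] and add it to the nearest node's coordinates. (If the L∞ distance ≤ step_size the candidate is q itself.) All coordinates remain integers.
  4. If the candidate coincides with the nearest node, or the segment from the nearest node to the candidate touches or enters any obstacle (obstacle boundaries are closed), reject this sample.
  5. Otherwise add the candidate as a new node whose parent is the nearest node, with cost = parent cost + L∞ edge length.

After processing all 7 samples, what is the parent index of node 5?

Parent of node 5: 4

1. q=(0,15) nearest=0 d=14 new=(0,6) → add node 1 parent=0 cost=5
2. q=(3,24) nearest=1 d=18 new=(3,11) → add node 2 parent=1 cost=10
3. q=(2,3) nearest=0 d=2 new=(2,3) → add node 3 parent=0 cost=2
4. q=(7,9) nearest=2 d=4 new=(7,9) → add node 4 parent=2 cost=14
5. q=(12,8) nearest=4 d=5 new=(12,8) → add node 5 parent=4 cost=19
6. q=(11,20) nearest=2 d=9 new=(8,16) → add node 6 parent=2 cost=15
7. q=(16,26) nearest=6 d=10 new=(13,21) → add node 7 parent=6 cost=20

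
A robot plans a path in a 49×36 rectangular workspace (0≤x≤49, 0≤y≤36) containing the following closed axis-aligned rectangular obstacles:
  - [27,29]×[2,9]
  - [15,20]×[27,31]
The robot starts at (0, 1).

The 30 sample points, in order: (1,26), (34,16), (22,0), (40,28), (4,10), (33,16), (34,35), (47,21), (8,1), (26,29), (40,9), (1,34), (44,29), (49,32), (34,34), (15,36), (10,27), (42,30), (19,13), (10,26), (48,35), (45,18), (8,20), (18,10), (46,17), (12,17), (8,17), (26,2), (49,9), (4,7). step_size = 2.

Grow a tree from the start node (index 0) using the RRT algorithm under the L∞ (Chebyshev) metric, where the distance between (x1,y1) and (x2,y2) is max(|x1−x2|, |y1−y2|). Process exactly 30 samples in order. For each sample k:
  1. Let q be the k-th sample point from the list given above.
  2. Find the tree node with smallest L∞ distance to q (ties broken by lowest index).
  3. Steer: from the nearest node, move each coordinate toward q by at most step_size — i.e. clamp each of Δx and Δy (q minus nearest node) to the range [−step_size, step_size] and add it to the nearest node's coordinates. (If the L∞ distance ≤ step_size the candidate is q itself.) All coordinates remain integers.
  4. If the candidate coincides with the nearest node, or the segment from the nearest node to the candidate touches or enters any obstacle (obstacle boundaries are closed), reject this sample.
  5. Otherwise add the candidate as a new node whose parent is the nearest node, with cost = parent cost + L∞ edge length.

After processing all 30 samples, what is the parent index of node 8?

Parent of node 8: 7

1. q=(1,26) nearest=0 d=25 new=(1,3) → add node 1 parent=0 cost=2
2. q=(34,16) nearest=1 d=33 new=(3,5) → add node 2 parent=1 cost=4
3. q=(22,0) nearest=2 d=19 new=(5,3) → add node 3 parent=2 cost=6
4. q=(40,28) nearest=3 d=35 new=(7,5) → add node 4 parent=3 cost=8
5. q=(4,10) nearest=2 d=5 new=(4,7) → add node 5 parent=2 cost=6
6. q=(33,16) nearest=4 d=26 new=(9,7) → add node 6 parent=4 cost=10
7. q=(34,35) nearest=6 d=28 new=(11,9) → add node 7 parent=6 cost=12
8. q=(47,21) nearest=7 d=36 new=(13,11) → add node 8 parent=7 cost=14
9. q=(8,1) nearest=3 d=3 new=(7,1) → add node 9 parent=3 cost=8
10. q=(26,29) nearest=8 d=18 new=(15,13) → add node 10 parent=8 cost=16
11. q=(40,9) nearest=10 d=25 new=(17,11) → add node 11 parent=10 cost=18
12. q=(1,34) nearest=10 d=21 new=(13,15) → add node 12 parent=10 cost=18
13. q=(44,29) nearest=11 d=27 new=(19,13) → add node 13 parent=11 cost=20
14. q=(49,32) nearest=13 d=30 new=(21,15) → add node 14 parent=13 cost=22
15. q=(34,34) nearest=14 d=19 new=(23,17) → add node 15 parent=14 cost=24
16. q=(15,36) nearest=15 d=19 new=(21,19) → add node 16 parent=15 cost=26
17. q=(10,27) nearest=16 d=11 new=(19,21) → add node 17 parent=16 cost=28
18. q=(42,30) nearest=15 d=19 new=(25,19) → add node 18 parent=15 cost=26
19. q=(19,13) nearest=13 d=0 → coincident, reject
20. q=(10,26) nearest=17 d=9 new=(17,23) → add node 19 parent=17 cost=30
21. q=(48,35) nearest=18 d=23 new=(27,21) → add node 20 parent=18 cost=28
22. q=(45,18) nearest=20 d=18 new=(29,19) → add node 21 parent=20 cost=30
23. q=(8,20) nearest=12 d=5 new=(11,17) → add node 22 parent=12 cost=20
24. q=(18,10) nearest=11 d=1 new=(18,10) → add node 23 parent=11 cost=19
25. q=(46,17) nearest=21 d=17 new=(31,17) → add node 24 parent=21 cost=32
26. q=(12,17) nearest=22 d=1 new=(12,17) → add node 25 parent=22 cost=21
27. q=(8,17) nearest=22 d=3 new=(9,17) → add node 26 parent=22 cost=22
28. q=(26,2) nearest=23 d=8 new=(20,8) → add node 27 parent=23 cost=21
29. q=(49,9) nearest=24 d=18 new=(33,15) → add node 28 parent=24 cost=34
30. q=(4,7) nearest=5 d=0 → coincident, reject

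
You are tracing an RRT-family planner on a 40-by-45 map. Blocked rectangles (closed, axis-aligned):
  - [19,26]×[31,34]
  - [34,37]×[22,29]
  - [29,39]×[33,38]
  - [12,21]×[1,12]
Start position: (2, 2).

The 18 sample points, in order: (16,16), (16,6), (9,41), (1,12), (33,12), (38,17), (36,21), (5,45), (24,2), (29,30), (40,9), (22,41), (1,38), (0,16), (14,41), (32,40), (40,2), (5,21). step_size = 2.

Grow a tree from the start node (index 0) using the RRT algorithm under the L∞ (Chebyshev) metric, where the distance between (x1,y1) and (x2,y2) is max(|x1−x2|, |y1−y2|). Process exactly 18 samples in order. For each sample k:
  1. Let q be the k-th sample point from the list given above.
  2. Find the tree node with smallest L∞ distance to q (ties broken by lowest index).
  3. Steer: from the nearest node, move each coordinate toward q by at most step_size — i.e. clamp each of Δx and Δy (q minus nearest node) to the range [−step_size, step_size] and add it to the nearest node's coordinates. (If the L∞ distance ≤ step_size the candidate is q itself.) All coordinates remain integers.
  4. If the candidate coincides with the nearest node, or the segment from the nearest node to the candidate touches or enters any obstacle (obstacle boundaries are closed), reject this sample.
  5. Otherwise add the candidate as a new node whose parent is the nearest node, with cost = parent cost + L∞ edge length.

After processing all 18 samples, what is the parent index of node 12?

1. q=(16,16) nearest=0 d=14 new=(4,4) → add node 1 parent=0 cost=2
2. q=(16,6) nearest=1 d=12 new=(6,6) → add node 2 parent=1 cost=4
3. q=(9,41) nearest=2 d=35 new=(8,8) → add node 3 parent=2 cost=6
4. q=(1,12) nearest=2 d=6 new=(4,8) → add node 4 parent=2 cost=6
5. q=(33,12) nearest=3 d=25 new=(10,10) → add node 5 parent=3 cost=8
6. q=(38,17) nearest=5 d=28 new=(12,12) → blocked by [12,21]×[1,12], reject
7. q=(36,21) nearest=5 d=26 new=(12,12) → blocked by [12,21]×[1,12], reject
8. q=(5,45) nearest=5 d=35 new=(8,12) → add node 6 parent=5 cost=10
9. q=(24,2) nearest=5 d=14 new=(12,8) → blocked by [12,21]×[1,12], reject
10. q=(29,30) nearest=5 d=20 new=(12,12) → blocked by [12,21]×[1,12], reject
11. q=(40,9) nearest=5 d=30 new=(12,9) → blocked by [12,21]×[1,12], reject
12. q=(22,41) nearest=6 d=29 new=(10,14) → add node 7 parent=6 cost=12
13. q=(1,38) nearest=7 d=24 new=(8,16) → add node 8 parent=7 cost=14
14. q=(0,16) nearest=3 d=8 new=(6,10) → add node 9 parent=3 cost=8
15. q=(14,41) nearest=8 d=25 new=(10,18) → add node 10 parent=8 cost=16
16. q=(32,40) nearest=10 d=22 new=(12,20) → add node 11 parent=10 cost=18
17. q=(40,2) nearest=11 d=28 new=(14,18) → add node 12 parent=11 cost=20
18. q=(5,21) nearest=8 d=5 new=(6,18) → add node 13 parent=8 cost=16

Parent of node 12: 11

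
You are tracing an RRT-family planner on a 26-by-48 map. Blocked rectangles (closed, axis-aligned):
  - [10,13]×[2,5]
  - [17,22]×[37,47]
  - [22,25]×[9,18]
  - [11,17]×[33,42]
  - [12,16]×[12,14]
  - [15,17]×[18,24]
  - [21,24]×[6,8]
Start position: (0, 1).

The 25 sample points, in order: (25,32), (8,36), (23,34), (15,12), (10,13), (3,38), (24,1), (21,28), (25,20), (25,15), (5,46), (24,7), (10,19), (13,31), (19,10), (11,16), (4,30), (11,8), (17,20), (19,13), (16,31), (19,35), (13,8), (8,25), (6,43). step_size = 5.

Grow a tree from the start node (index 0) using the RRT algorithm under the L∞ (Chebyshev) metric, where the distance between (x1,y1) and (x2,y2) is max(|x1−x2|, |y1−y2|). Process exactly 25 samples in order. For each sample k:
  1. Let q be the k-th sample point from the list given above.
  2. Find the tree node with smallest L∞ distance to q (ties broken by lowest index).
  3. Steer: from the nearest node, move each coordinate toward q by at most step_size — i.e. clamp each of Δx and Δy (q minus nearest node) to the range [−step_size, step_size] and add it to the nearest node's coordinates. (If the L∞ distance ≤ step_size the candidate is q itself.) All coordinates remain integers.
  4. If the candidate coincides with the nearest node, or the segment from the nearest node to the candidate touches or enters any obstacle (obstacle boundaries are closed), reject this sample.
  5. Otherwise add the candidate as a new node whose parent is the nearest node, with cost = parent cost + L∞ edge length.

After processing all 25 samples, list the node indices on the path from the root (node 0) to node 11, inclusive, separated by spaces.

1. q=(25,32) nearest=0 d=31 new=(5,6) → add node 1 parent=0 cost=5
2. q=(8,36) nearest=1 d=30 new=(8,11) → add node 2 parent=1 cost=10
3. q=(23,34) nearest=2 d=23 new=(13,16) → add node 3 parent=2 cost=15
4. q=(15,12) nearest=3 d=4 new=(15,12) → blocked by [12,16]×[12,14], reject
5. q=(10,13) nearest=2 d=2 new=(10,13) → add node 4 parent=2 cost=12
6. q=(3,38) nearest=3 d=22 new=(8,21) → add node 5 parent=3 cost=20
7. q=(24,1) nearest=4 d=14 new=(15,8) → add node 6 parent=4 cost=17
8. q=(21,28) nearest=3 d=12 new=(18,21) → blocked by [15,17]×[18,24], reject
9. q=(25,20) nearest=3 d=12 new=(18,20) → blocked by [15,17]×[18,24], reject
10. q=(25,15) nearest=6 d=10 new=(20,13) → add node 7 parent=6 cost=22
11. q=(5,46) nearest=5 d=25 new=(5,26) → add node 8 parent=5 cost=25
12. q=(24,7) nearest=7 d=6 new=(24,8) → blocked by [22,25]×[9,18], reject
13. q=(10,19) nearest=5 d=2 new=(10,19) → add node 9 parent=5 cost=22
14. q=(13,31) nearest=8 d=8 new=(10,31) → add node 10 parent=8 cost=30
15. q=(19,10) nearest=7 d=3 new=(19,10) → add node 11 parent=7 cost=25
16. q=(11,16) nearest=3 d=2 new=(11,16) → add node 12 parent=3 cost=17
17. q=(4,30) nearest=8 d=4 new=(4,30) → add node 13 parent=8 cost=29
18. q=(11,8) nearest=2 d=3 new=(11,8) → add node 14 parent=2 cost=13
19. q=(17,20) nearest=3 d=4 new=(17,20) → blocked by [15,17]×[18,24], reject
20. q=(19,13) nearest=7 d=1 new=(19,13) → add node 15 parent=7 cost=23
21. q=(16,31) nearest=10 d=6 new=(15,31) → add node 16 parent=10 cost=35
22. q=(19,35) nearest=16 d=4 new=(19,35) → blocked by [11,17]×[33,42], reject
23. q=(13,8) nearest=6 d=2 new=(13,8) → add node 17 parent=6 cost=19
24. q=(8,25) nearest=8 d=3 new=(8,25) → add node 18 parent=8 cost=28
25. q=(6,43) nearest=10 d=12 new=(6,36) → add node 19 parent=10 cost=35

Path: 0 1 2 4 6 7 11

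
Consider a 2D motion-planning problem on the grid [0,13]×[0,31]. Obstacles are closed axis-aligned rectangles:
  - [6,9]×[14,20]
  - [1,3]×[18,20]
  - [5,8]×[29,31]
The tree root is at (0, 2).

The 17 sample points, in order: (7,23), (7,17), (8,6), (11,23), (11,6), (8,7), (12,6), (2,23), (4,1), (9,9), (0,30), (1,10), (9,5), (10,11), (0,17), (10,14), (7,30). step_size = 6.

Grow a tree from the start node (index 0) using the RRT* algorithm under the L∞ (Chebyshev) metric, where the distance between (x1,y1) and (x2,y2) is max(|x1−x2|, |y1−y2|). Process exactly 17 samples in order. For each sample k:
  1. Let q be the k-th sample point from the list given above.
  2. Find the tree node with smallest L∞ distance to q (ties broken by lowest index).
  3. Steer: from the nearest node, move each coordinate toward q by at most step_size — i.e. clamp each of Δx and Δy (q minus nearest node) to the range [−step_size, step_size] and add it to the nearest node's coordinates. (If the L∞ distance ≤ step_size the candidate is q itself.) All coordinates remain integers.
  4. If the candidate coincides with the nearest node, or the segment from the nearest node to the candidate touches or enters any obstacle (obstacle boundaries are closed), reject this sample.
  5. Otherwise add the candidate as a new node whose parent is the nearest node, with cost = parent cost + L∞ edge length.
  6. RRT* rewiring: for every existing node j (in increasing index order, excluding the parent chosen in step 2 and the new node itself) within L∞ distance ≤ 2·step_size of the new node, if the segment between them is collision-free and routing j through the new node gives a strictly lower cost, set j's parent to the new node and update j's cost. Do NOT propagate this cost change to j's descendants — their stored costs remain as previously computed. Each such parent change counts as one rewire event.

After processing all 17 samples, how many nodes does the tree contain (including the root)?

Node count: 14

1. q=(7,23) nearest=0 d=21 new=(6,8) → add node 1 parent=0 cost=6
2. q=(7,17) nearest=1 d=9 new=(7,14) → blocked by [6,9]×[14,20], reject
3. q=(8,6) nearest=1 d=2 new=(8,6) → add node 2 parent=1 cost=8
4. q=(11,23) nearest=1 d=15 new=(11,14) → add node 3 parent=1 cost=12
5. q=(11,6) nearest=2 d=3 new=(11,6) → add node 4 parent=2 cost=11
6. q=(8,7) nearest=2 d=1 new=(8,7) → add node 5 parent=2 cost=9
7. q=(12,6) nearest=4 d=1 new=(12,6) → add node 6 parent=4 cost=12
8. q=(2,23) nearest=3 d=9 new=(5,20) → blocked by [6,9]×[14,20], reject
9. q=(4,1) nearest=0 d=4 new=(4,1) → add node 7 parent=0 cost=4
10. q=(9,9) nearest=5 d=2 new=(9,9) → add node 8 parent=5 cost=11
11. q=(0,30) nearest=3 d=16 new=(5,20) → blocked by [6,9]×[14,20], reject
12. q=(1,10) nearest=1 d=5 new=(1,10) → add node 9 parent=1 cost=11
13. q=(9,5) nearest=2 d=1 new=(9,5) → add node 10 parent=2 cost=9
14. q=(10,11) nearest=8 d=2 new=(10,11) → add node 11 parent=8 cost=13
15. q=(0,17) nearest=9 d=7 new=(0,16) → add node 12 parent=9 cost=17
16. q=(10,14) nearest=3 d=1 new=(10,14) → add node 13 parent=3 cost=13
17. q=(7,30) nearest=12 d=14 new=(6,22) → blocked by [1,3]×[18,20], reject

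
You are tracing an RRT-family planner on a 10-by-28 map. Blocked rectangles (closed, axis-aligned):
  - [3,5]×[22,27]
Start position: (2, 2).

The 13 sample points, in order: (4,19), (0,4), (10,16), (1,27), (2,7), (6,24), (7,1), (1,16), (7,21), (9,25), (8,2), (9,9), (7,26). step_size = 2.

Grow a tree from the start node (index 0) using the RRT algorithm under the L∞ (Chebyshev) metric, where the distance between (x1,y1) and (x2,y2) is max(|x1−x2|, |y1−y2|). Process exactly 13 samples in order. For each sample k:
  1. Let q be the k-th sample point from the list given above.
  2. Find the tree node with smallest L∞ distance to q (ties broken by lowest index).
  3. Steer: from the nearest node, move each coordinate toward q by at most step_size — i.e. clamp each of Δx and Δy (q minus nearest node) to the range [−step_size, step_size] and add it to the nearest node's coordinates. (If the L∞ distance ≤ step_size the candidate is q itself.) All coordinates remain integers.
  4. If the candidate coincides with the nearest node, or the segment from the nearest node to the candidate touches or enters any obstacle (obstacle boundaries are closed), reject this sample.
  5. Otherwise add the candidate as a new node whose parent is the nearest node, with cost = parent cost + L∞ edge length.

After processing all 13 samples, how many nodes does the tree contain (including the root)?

Node count: 14

1. q=(4,19) nearest=0 d=17 new=(4,4) → add node 1 parent=0 cost=2
2. q=(0,4) nearest=0 d=2 new=(0,4) → add node 2 parent=0 cost=2
3. q=(10,16) nearest=1 d=12 new=(6,6) → add node 3 parent=1 cost=4
4. q=(1,27) nearest=3 d=21 new=(4,8) → add node 4 parent=3 cost=6
5. q=(2,7) nearest=4 d=2 new=(2,7) → add node 5 parent=4 cost=8
6. q=(6,24) nearest=4 d=16 new=(6,10) → add node 6 parent=4 cost=8
7. q=(7,1) nearest=1 d=3 new=(6,2) → add node 7 parent=1 cost=4
8. q=(1,16) nearest=6 d=6 new=(4,12) → add node 8 parent=6 cost=10
9. q=(7,21) nearest=8 d=9 new=(6,14) → add node 9 parent=8 cost=12
10. q=(9,25) nearest=9 d=11 new=(8,16) → add node 10 parent=9 cost=14
11. q=(8,2) nearest=7 d=2 new=(8,2) → add node 11 parent=7 cost=6
12. q=(9,9) nearest=3 d=3 new=(8,8) → add node 12 parent=3 cost=6
13. q=(7,26) nearest=10 d=10 new=(7,18) → add node 13 parent=10 cost=16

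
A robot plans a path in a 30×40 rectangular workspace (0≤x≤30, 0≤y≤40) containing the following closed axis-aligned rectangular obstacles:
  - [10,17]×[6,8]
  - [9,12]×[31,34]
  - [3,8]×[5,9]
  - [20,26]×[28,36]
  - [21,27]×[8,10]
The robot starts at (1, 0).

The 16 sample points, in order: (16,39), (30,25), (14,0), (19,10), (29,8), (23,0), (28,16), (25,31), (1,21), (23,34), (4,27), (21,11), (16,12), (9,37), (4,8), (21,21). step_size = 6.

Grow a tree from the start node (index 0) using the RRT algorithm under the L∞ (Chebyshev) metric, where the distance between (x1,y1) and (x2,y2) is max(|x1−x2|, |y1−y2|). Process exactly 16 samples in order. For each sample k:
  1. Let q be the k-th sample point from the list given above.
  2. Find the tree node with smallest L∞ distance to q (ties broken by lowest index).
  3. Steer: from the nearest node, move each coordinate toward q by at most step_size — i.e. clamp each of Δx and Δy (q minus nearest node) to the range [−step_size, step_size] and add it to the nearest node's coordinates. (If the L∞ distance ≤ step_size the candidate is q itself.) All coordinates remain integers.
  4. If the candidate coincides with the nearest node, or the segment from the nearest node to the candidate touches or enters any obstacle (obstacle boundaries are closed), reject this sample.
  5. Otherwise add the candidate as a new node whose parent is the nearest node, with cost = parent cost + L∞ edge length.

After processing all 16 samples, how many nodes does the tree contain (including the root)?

1. q=(16,39) nearest=0 d=39 new=(7,6) → blocked by [3,8]×[5,9], reject
2. q=(30,25) nearest=0 d=29 new=(7,6) → blocked by [3,8]×[5,9], reject
3. q=(14,0) nearest=0 d=13 new=(7,0) → add node 1 parent=0 cost=6
4. q=(19,10) nearest=1 d=12 new=(13,6) → blocked by [10,17]×[6,8], reject
5. q=(29,8) nearest=1 d=22 new=(13,6) → blocked by [10,17]×[6,8], reject
6. q=(23,0) nearest=1 d=16 new=(13,0) → add node 2 parent=1 cost=12
7. q=(28,16) nearest=2 d=16 new=(19,6) → add node 3 parent=2 cost=18
8. q=(25,31) nearest=3 d=25 new=(25,12) → blocked by [21,27]×[8,10], reject
9. q=(1,21) nearest=3 d=18 new=(13,12) → blocked by [10,17]×[6,8], reject
10. q=(23,34) nearest=3 d=28 new=(23,12) → blocked by [21,27]×[8,10], reject
11. q=(4,27) nearest=3 d=21 new=(13,12) → blocked by [10,17]×[6,8], reject
12. q=(21,11) nearest=3 d=5 new=(21,11) → add node 4 parent=3 cost=23
13. q=(16,12) nearest=4 d=5 new=(16,12) → add node 5 parent=4 cost=28
14. q=(9,37) nearest=5 d=25 new=(10,18) → add node 6 parent=5 cost=34
15. q=(4,8) nearest=0 d=8 new=(4,6) → blocked by [3,8]×[5,9], reject
16. q=(21,21) nearest=5 d=9 new=(21,18) → add node 7 parent=5 cost=34

Node count: 8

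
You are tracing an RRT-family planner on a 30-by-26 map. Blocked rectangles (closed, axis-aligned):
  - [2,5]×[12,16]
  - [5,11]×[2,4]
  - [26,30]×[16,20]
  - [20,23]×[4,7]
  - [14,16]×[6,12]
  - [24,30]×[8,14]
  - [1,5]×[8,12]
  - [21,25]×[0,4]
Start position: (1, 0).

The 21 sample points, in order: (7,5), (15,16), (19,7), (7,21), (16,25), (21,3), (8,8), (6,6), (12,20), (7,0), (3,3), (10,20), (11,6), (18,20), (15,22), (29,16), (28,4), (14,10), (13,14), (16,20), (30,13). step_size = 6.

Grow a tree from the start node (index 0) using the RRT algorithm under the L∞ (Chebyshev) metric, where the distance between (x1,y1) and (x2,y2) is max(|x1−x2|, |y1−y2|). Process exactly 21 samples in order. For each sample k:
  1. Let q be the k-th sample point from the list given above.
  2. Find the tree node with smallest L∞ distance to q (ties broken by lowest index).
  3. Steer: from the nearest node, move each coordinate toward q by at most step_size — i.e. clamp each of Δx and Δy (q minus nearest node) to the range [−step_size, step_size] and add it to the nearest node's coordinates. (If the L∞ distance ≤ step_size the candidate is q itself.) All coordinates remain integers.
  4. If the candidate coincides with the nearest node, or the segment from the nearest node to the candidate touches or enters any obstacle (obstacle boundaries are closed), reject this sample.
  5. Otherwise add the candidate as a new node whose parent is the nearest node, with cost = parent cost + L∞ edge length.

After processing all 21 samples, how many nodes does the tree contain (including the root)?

1. q=(7,5) nearest=0 d=6 new=(7,5) → blocked by [5,11]×[2,4], reject
2. q=(15,16) nearest=0 d=16 new=(7,6) → blocked by [5,11]×[2,4], reject
3. q=(19,7) nearest=0 d=18 new=(7,6) → blocked by [5,11]×[2,4], reject
4. q=(7,21) nearest=0 d=21 new=(7,6) → blocked by [5,11]×[2,4], reject
5. q=(16,25) nearest=0 d=25 new=(7,6) → blocked by [5,11]×[2,4], reject
6. q=(21,3) nearest=0 d=20 new=(7,3) → blocked by [5,11]×[2,4], reject
7. q=(8,8) nearest=0 d=8 new=(7,6) → blocked by [5,11]×[2,4], reject
8. q=(6,6) nearest=0 d=6 new=(6,6) → add node 1 parent=0 cost=6
9. q=(12,20) nearest=1 d=14 new=(12,12) → add node 2 parent=1 cost=12
10. q=(7,0) nearest=0 d=6 new=(7,0) → add node 3 parent=0 cost=6
11. q=(3,3) nearest=0 d=3 new=(3,3) → add node 4 parent=0 cost=3
12. q=(10,20) nearest=2 d=8 new=(10,18) → add node 5 parent=2 cost=18
13. q=(11,6) nearest=1 d=5 new=(11,6) → add node 6 parent=1 cost=11
14. q=(18,20) nearest=2 d=8 new=(18,18) → add node 7 parent=2 cost=18
15. q=(15,22) nearest=7 d=4 new=(15,22) → add node 8 parent=7 cost=22
16. q=(29,16) nearest=7 d=11 new=(24,16) → add node 9 parent=7 cost=24
17. q=(28,4) nearest=9 d=12 new=(28,10) → blocked by [24,30]×[8,14], reject
18. q=(14,10) nearest=2 d=2 new=(14,10) → blocked by [14,16]×[6,12], reject
19. q=(13,14) nearest=2 d=2 new=(13,14) → add node 10 parent=2 cost=14
20. q=(16,20) nearest=7 d=2 new=(16,20) → add node 11 parent=7 cost=20
21. q=(30,13) nearest=9 d=6 new=(30,13) → blocked by [24,30]×[8,14], reject

Node count: 12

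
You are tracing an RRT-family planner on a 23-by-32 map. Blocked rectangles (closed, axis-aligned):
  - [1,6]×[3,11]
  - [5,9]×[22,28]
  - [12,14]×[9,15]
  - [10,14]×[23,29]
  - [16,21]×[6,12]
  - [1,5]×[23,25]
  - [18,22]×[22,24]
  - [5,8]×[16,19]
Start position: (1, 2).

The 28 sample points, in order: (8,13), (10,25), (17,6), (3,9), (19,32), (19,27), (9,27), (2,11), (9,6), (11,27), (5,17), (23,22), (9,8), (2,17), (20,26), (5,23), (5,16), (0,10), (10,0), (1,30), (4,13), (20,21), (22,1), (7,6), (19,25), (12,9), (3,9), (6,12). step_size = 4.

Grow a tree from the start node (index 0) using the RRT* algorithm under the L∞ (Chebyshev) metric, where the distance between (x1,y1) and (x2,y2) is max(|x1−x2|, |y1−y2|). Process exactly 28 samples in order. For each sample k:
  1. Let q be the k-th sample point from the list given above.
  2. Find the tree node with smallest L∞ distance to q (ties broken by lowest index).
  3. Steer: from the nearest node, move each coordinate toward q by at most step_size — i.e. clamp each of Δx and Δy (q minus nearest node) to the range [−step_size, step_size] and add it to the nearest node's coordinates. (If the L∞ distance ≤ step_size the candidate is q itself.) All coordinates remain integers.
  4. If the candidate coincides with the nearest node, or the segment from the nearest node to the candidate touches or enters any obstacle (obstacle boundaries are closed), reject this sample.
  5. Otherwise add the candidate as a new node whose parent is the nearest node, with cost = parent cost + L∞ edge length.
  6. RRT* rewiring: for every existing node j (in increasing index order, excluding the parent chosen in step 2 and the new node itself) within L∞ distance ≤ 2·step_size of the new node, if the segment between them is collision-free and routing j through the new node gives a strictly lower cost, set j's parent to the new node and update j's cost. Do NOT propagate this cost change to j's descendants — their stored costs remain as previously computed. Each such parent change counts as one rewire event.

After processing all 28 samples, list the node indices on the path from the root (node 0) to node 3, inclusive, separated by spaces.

1. q=(8,13) nearest=0 d=11 new=(5,6) → blocked by [1,6]×[3,11], reject
2. q=(10,25) nearest=0 d=23 new=(5,6) → blocked by [1,6]×[3,11], reject
3. q=(17,6) nearest=0 d=16 new=(5,6) → blocked by [1,6]×[3,11], reject
4. q=(3,9) nearest=0 d=7 new=(3,6) → blocked by [1,6]×[3,11], reject
5. q=(19,32) nearest=0 d=30 new=(5,6) → blocked by [1,6]×[3,11], reject
6. q=(19,27) nearest=0 d=25 new=(5,6) → blocked by [1,6]×[3,11], reject
7. q=(9,27) nearest=0 d=25 new=(5,6) → blocked by [1,6]×[3,11], reject
8. q=(2,11) nearest=0 d=9 new=(2,6) → blocked by [1,6]×[3,11], reject
9. q=(9,6) nearest=0 d=8 new=(5,6) → blocked by [1,6]×[3,11], reject
10. q=(11,27) nearest=0 d=25 new=(5,6) → blocked by [1,6]×[3,11], reject
11. q=(5,17) nearest=0 d=15 new=(5,6) → blocked by [1,6]×[3,11], reject
12. q=(23,22) nearest=0 d=22 new=(5,6) → blocked by [1,6]×[3,11], reject
13. q=(9,8) nearest=0 d=8 new=(5,6) → blocked by [1,6]×[3,11], reject
14. q=(2,17) nearest=0 d=15 new=(2,6) → blocked by [1,6]×[3,11], reject
15. q=(20,26) nearest=0 d=24 new=(5,6) → blocked by [1,6]×[3,11], reject
16. q=(5,23) nearest=0 d=21 new=(5,6) → blocked by [1,6]×[3,11], reject
17. q=(5,16) nearest=0 d=14 new=(5,6) → blocked by [1,6]×[3,11], reject
18. q=(0,10) nearest=0 d=8 new=(0,6) → add node 1 parent=0 cost=4
19. q=(10,0) nearest=0 d=9 new=(5,0) → add node 2 parent=0 cost=4
20. q=(1,30) nearest=1 d=24 new=(1,10) → blocked by [1,6]×[3,11], reject
21. q=(4,13) nearest=1 d=7 new=(4,10) → blocked by [1,6]×[3,11], reject
22. q=(20,21) nearest=0 d=19 new=(5,6) → blocked by [1,6]×[3,11], reject
23. q=(22,1) nearest=2 d=17 new=(9,1) → add node 3 parent=2 cost=8
24. q=(7,6) nearest=3 d=5 new=(7,5) → add node 4 parent=3 cost=12
25. q=(19,25) nearest=1 d=19 new=(4,10) → blocked by [1,6]×[3,11], reject
26. q=(12,9) nearest=4 d=5 new=(11,9) → add node 5 parent=4 cost=16
27. q=(3,9) nearest=1 d=3 new=(3,9) → blocked by [1,6]×[3,11], reject
28. q=(6,12) nearest=5 d=5 new=(7,12) → add node 6 parent=5 cost=20

Path: 0 2 3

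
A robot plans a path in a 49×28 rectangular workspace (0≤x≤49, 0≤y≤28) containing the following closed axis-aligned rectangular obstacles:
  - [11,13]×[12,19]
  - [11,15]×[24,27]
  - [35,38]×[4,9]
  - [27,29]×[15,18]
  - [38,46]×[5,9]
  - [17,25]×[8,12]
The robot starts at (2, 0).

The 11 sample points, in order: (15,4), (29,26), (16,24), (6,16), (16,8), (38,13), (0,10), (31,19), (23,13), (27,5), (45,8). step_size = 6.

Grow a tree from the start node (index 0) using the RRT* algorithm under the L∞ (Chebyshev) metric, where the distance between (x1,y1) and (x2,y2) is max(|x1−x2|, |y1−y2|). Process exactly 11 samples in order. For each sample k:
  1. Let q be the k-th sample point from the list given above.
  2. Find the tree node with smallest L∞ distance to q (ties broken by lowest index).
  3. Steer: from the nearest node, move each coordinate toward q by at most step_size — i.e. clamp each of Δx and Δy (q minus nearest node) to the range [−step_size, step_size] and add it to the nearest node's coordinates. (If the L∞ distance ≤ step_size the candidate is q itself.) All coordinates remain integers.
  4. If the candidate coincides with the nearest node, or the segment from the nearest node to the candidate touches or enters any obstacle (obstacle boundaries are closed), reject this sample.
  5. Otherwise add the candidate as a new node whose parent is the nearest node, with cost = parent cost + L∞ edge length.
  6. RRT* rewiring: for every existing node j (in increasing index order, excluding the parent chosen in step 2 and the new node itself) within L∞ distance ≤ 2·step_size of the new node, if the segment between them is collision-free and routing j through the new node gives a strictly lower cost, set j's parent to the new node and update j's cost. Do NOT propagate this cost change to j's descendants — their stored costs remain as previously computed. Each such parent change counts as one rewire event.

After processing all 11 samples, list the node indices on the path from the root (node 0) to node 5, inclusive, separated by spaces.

Path: 0 1 2 3 5

1. q=(15,4) nearest=0 d=13 new=(8,4) → add node 1 parent=0 cost=6
2. q=(29,26) nearest=1 d=22 new=(14,10) → add node 2 parent=1 cost=12
3. q=(16,24) nearest=2 d=14 new=(16,16) → add node 3 parent=2 cost=18
4. q=(6,16) nearest=2 d=8 new=(8,16) → blocked by [11,13]×[12,19], reject
5. q=(16,8) nearest=2 d=2 new=(16,8) → add node 4 parent=2 cost=14
6. q=(38,13) nearest=3 d=22 new=(22,13) → add node 5 parent=3 cost=24
7. q=(0,10) nearest=1 d=8 new=(2,10) → add node 6 parent=1 cost=12
8. q=(31,19) nearest=5 d=9 new=(28,19) → blocked by [27,29]×[15,18], reject
9. q=(23,13) nearest=5 d=1 new=(23,13) → add node 7 parent=5 cost=25
10. q=(27,5) nearest=5 d=8 new=(27,7) → blocked by [17,25]×[8,12], reject
11. q=(45,8) nearest=7 d=22 new=(29,8) → blocked by [17,25]×[8,12], reject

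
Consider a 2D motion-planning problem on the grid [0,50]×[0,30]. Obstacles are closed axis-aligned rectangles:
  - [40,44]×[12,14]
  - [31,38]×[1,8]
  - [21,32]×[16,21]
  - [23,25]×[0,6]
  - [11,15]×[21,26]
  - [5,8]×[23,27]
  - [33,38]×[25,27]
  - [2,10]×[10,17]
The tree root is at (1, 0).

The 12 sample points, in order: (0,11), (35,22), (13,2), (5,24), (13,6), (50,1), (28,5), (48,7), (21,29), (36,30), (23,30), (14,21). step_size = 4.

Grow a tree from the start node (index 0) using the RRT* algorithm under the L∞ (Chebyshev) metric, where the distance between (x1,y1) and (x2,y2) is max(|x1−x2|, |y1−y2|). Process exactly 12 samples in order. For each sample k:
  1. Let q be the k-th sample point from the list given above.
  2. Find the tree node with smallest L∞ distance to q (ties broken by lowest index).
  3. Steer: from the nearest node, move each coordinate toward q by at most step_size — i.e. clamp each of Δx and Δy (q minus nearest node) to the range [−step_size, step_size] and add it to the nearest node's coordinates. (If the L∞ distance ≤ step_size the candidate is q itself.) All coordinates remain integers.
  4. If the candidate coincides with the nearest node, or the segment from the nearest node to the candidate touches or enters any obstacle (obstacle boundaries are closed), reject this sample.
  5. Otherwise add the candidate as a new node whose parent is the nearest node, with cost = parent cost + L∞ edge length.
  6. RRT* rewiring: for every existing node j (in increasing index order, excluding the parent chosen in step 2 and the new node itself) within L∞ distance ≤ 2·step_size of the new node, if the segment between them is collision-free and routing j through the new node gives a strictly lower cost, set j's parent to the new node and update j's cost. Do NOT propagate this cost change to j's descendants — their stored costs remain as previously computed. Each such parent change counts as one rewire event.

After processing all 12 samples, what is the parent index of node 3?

Parent of node 3: 2

1. q=(0,11) nearest=0 d=11 new=(0,4) → add node 1 parent=0 cost=4
2. q=(35,22) nearest=0 d=34 new=(5,4) → add node 2 parent=0 cost=4
3. q=(13,2) nearest=2 d=8 new=(9,2) → add node 3 parent=2 cost=8
4. q=(5,24) nearest=1 d=20 new=(4,8) → add node 4 parent=1 cost=8
5. q=(13,6) nearest=3 d=4 new=(13,6) → add node 5 parent=3 cost=12
6. q=(50,1) nearest=5 d=37 new=(17,2) → add node 6 parent=5 cost=16
7. q=(28,5) nearest=6 d=11 new=(21,5) → add node 7 parent=6 cost=20
8. q=(48,7) nearest=7 d=27 new=(25,7) → blocked by [23,25]×[0,6], reject
9. q=(21,29) nearest=4 d=21 new=(8,12) → blocked by [2,10]×[10,17], reject
10. q=(36,30) nearest=5 d=24 new=(17,10) → add node 8 parent=5 cost=16
11. q=(23,30) nearest=8 d=20 new=(21,14) → add node 9 parent=8 cost=20
12. q=(14,21) nearest=9 d=7 new=(17,18) → add node 10 parent=9 cost=24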